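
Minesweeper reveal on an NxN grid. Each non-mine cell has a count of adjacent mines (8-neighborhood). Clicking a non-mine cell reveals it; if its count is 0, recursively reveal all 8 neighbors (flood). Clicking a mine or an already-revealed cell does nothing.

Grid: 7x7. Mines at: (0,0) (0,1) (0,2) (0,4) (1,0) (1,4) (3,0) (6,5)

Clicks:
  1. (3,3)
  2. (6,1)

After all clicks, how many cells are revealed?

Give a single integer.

Click 1 (3,3) count=0: revealed 38 new [(0,5) (0,6) (1,1) (1,2) (1,3) (1,5) (1,6) (2,1) (2,2) (2,3) (2,4) (2,5) (2,6) (3,1) (3,2) (3,3) (3,4) (3,5) (3,6) (4,0) (4,1) (4,2) (4,3) (4,4) (4,5) (4,6) (5,0) (5,1) (5,2) (5,3) (5,4) (5,5) (5,6) (6,0) (6,1) (6,2) (6,3) (6,4)] -> total=38
Click 2 (6,1) count=0: revealed 0 new [(none)] -> total=38

Answer: 38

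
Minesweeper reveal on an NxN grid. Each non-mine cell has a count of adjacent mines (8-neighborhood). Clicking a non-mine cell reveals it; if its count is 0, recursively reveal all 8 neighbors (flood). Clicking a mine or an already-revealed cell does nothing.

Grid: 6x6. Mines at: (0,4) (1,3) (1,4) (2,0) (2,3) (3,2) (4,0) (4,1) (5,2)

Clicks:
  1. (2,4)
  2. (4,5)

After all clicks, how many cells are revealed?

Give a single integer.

Answer: 11

Derivation:
Click 1 (2,4) count=3: revealed 1 new [(2,4)] -> total=1
Click 2 (4,5) count=0: revealed 10 new [(2,5) (3,3) (3,4) (3,5) (4,3) (4,4) (4,5) (5,3) (5,4) (5,5)] -> total=11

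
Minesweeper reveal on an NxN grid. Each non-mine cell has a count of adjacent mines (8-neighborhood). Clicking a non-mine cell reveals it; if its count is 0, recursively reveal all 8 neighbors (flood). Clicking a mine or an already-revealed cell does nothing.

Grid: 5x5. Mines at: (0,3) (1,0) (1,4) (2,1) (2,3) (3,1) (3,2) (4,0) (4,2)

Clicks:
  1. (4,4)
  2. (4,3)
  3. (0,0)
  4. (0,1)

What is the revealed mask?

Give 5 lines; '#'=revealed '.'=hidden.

Click 1 (4,4) count=0: revealed 4 new [(3,3) (3,4) (4,3) (4,4)] -> total=4
Click 2 (4,3) count=2: revealed 0 new [(none)] -> total=4
Click 3 (0,0) count=1: revealed 1 new [(0,0)] -> total=5
Click 4 (0,1) count=1: revealed 1 new [(0,1)] -> total=6

Answer: ##...
.....
.....
...##
...##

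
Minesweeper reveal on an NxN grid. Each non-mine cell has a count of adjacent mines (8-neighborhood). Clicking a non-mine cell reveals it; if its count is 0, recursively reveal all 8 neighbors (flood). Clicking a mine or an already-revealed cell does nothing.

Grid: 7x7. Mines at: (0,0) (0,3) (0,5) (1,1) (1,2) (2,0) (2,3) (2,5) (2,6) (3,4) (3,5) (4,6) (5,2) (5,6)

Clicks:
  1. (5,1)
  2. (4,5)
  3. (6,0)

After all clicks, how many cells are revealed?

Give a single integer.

Click 1 (5,1) count=1: revealed 1 new [(5,1)] -> total=1
Click 2 (4,5) count=4: revealed 1 new [(4,5)] -> total=2
Click 3 (6,0) count=0: revealed 7 new [(3,0) (3,1) (4,0) (4,1) (5,0) (6,0) (6,1)] -> total=9

Answer: 9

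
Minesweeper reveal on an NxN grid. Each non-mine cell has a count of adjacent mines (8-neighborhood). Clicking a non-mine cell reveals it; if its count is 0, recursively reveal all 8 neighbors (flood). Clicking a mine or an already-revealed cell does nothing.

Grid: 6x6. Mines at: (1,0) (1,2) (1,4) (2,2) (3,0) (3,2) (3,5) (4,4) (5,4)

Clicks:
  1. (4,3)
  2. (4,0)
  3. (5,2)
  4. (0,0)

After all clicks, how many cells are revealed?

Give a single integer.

Click 1 (4,3) count=3: revealed 1 new [(4,3)] -> total=1
Click 2 (4,0) count=1: revealed 1 new [(4,0)] -> total=2
Click 3 (5,2) count=0: revealed 6 new [(4,1) (4,2) (5,0) (5,1) (5,2) (5,3)] -> total=8
Click 4 (0,0) count=1: revealed 1 new [(0,0)] -> total=9

Answer: 9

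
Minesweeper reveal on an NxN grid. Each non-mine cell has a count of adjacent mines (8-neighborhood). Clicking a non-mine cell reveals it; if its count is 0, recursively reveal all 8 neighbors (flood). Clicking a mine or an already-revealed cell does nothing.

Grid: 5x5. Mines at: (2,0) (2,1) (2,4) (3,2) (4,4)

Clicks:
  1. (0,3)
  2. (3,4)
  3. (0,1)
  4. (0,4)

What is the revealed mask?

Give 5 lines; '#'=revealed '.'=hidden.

Click 1 (0,3) count=0: revealed 10 new [(0,0) (0,1) (0,2) (0,3) (0,4) (1,0) (1,1) (1,2) (1,3) (1,4)] -> total=10
Click 2 (3,4) count=2: revealed 1 new [(3,4)] -> total=11
Click 3 (0,1) count=0: revealed 0 new [(none)] -> total=11
Click 4 (0,4) count=0: revealed 0 new [(none)] -> total=11

Answer: #####
#####
.....
....#
.....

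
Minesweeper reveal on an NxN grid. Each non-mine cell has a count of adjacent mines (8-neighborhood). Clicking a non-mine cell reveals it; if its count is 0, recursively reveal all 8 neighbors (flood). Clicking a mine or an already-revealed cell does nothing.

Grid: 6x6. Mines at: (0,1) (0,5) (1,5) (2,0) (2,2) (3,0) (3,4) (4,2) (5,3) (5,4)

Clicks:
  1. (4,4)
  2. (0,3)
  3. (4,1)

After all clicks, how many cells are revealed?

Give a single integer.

Click 1 (4,4) count=3: revealed 1 new [(4,4)] -> total=1
Click 2 (0,3) count=0: revealed 6 new [(0,2) (0,3) (0,4) (1,2) (1,3) (1,4)] -> total=7
Click 3 (4,1) count=2: revealed 1 new [(4,1)] -> total=8

Answer: 8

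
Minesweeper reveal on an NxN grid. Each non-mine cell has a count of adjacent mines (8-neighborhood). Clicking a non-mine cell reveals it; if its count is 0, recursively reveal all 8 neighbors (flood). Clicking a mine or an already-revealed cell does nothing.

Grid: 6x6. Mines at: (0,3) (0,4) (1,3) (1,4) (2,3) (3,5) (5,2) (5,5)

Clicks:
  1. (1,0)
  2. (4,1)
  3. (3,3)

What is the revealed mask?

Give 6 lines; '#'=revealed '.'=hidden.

Click 1 (1,0) count=0: revealed 17 new [(0,0) (0,1) (0,2) (1,0) (1,1) (1,2) (2,0) (2,1) (2,2) (3,0) (3,1) (3,2) (4,0) (4,1) (4,2) (5,0) (5,1)] -> total=17
Click 2 (4,1) count=1: revealed 0 new [(none)] -> total=17
Click 3 (3,3) count=1: revealed 1 new [(3,3)] -> total=18

Answer: ###...
###...
###...
####..
###...
##....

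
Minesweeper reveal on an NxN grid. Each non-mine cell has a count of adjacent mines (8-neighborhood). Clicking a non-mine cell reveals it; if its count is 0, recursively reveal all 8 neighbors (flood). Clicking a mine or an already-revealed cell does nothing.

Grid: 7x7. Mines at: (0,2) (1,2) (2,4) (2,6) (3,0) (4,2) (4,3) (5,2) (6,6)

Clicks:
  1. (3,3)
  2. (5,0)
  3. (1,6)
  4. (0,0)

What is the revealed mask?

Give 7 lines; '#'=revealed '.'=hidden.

Answer: ##.....
##....#
##.....
...#...
##.....
##.....
##.....

Derivation:
Click 1 (3,3) count=3: revealed 1 new [(3,3)] -> total=1
Click 2 (5,0) count=0: revealed 6 new [(4,0) (4,1) (5,0) (5,1) (6,0) (6,1)] -> total=7
Click 3 (1,6) count=1: revealed 1 new [(1,6)] -> total=8
Click 4 (0,0) count=0: revealed 6 new [(0,0) (0,1) (1,0) (1,1) (2,0) (2,1)] -> total=14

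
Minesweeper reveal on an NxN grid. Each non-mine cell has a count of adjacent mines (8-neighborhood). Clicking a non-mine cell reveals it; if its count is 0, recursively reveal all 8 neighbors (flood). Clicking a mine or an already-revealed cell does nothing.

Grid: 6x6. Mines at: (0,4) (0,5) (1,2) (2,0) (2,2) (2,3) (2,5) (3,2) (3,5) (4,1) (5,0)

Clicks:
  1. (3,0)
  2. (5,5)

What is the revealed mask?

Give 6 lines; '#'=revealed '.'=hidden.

Answer: ......
......
......
#.....
..####
..####

Derivation:
Click 1 (3,0) count=2: revealed 1 new [(3,0)] -> total=1
Click 2 (5,5) count=0: revealed 8 new [(4,2) (4,3) (4,4) (4,5) (5,2) (5,3) (5,4) (5,5)] -> total=9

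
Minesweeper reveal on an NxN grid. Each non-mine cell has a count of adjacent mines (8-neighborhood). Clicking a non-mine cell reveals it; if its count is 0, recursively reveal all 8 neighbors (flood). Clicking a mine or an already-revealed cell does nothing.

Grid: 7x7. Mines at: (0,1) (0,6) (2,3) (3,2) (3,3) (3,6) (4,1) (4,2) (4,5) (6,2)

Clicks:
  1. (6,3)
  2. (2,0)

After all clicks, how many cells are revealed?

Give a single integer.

Click 1 (6,3) count=1: revealed 1 new [(6,3)] -> total=1
Click 2 (2,0) count=0: revealed 6 new [(1,0) (1,1) (2,0) (2,1) (3,0) (3,1)] -> total=7

Answer: 7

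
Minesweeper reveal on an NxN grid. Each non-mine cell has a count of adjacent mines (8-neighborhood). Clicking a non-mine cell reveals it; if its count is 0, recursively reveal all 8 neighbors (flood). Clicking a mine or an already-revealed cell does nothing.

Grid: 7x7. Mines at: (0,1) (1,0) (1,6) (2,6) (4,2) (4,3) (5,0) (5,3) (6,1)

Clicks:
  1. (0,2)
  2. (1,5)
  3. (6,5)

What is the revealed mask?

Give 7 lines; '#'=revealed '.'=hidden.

Answer: ..#....
.....#.
.......
....###
....###
....###
....###

Derivation:
Click 1 (0,2) count=1: revealed 1 new [(0,2)] -> total=1
Click 2 (1,5) count=2: revealed 1 new [(1,5)] -> total=2
Click 3 (6,5) count=0: revealed 12 new [(3,4) (3,5) (3,6) (4,4) (4,5) (4,6) (5,4) (5,5) (5,6) (6,4) (6,5) (6,6)] -> total=14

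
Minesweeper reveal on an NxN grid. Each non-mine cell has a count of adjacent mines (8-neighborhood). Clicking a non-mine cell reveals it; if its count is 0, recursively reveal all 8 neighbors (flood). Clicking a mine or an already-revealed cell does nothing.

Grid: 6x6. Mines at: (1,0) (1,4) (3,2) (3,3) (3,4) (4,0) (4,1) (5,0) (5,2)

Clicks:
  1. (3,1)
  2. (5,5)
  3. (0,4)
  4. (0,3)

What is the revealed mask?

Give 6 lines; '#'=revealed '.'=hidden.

Answer: ...##.
......
......
.#....
...###
...###

Derivation:
Click 1 (3,1) count=3: revealed 1 new [(3,1)] -> total=1
Click 2 (5,5) count=0: revealed 6 new [(4,3) (4,4) (4,5) (5,3) (5,4) (5,5)] -> total=7
Click 3 (0,4) count=1: revealed 1 new [(0,4)] -> total=8
Click 4 (0,3) count=1: revealed 1 new [(0,3)] -> total=9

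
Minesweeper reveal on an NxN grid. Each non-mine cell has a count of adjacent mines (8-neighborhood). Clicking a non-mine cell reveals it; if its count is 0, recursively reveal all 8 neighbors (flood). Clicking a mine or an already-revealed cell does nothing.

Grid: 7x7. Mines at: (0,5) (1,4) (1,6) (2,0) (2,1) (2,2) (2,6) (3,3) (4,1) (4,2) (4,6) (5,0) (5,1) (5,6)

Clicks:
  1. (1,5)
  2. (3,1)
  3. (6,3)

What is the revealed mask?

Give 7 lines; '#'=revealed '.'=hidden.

Answer: .......
.....#.
.......
.#.....
...###.
..####.
..####.

Derivation:
Click 1 (1,5) count=4: revealed 1 new [(1,5)] -> total=1
Click 2 (3,1) count=5: revealed 1 new [(3,1)] -> total=2
Click 3 (6,3) count=0: revealed 11 new [(4,3) (4,4) (4,5) (5,2) (5,3) (5,4) (5,5) (6,2) (6,3) (6,4) (6,5)] -> total=13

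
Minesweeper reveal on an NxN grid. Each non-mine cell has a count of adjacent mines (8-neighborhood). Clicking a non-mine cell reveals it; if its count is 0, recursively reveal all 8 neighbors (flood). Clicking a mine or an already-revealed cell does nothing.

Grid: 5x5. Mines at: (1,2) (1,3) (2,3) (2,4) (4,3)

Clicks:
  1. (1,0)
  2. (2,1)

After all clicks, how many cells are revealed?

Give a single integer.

Click 1 (1,0) count=0: revealed 13 new [(0,0) (0,1) (1,0) (1,1) (2,0) (2,1) (2,2) (3,0) (3,1) (3,2) (4,0) (4,1) (4,2)] -> total=13
Click 2 (2,1) count=1: revealed 0 new [(none)] -> total=13

Answer: 13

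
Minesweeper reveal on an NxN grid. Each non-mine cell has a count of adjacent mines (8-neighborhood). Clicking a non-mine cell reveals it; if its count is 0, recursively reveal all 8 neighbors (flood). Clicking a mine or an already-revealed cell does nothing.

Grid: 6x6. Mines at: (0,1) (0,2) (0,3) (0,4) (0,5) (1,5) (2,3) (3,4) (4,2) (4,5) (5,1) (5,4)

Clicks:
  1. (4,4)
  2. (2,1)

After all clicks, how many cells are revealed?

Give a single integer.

Click 1 (4,4) count=3: revealed 1 new [(4,4)] -> total=1
Click 2 (2,1) count=0: revealed 11 new [(1,0) (1,1) (1,2) (2,0) (2,1) (2,2) (3,0) (3,1) (3,2) (4,0) (4,1)] -> total=12

Answer: 12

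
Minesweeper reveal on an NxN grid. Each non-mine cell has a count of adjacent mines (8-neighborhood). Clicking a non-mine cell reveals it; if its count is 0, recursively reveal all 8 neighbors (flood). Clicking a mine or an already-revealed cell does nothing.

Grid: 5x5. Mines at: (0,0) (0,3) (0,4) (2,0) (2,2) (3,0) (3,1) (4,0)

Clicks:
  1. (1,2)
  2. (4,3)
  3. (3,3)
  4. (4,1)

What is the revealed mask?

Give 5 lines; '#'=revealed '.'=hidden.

Answer: .....
..###
...##
..###
.####

Derivation:
Click 1 (1,2) count=2: revealed 1 new [(1,2)] -> total=1
Click 2 (4,3) count=0: revealed 10 new [(1,3) (1,4) (2,3) (2,4) (3,2) (3,3) (3,4) (4,2) (4,3) (4,4)] -> total=11
Click 3 (3,3) count=1: revealed 0 new [(none)] -> total=11
Click 4 (4,1) count=3: revealed 1 new [(4,1)] -> total=12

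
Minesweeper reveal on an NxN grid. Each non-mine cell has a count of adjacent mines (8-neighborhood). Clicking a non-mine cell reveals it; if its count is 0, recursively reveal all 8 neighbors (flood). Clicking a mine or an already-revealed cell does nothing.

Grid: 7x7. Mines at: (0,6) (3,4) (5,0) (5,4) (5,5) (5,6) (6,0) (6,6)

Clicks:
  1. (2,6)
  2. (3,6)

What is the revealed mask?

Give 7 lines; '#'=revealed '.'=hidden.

Click 1 (2,6) count=0: revealed 8 new [(1,5) (1,6) (2,5) (2,6) (3,5) (3,6) (4,5) (4,6)] -> total=8
Click 2 (3,6) count=0: revealed 0 new [(none)] -> total=8

Answer: .......
.....##
.....##
.....##
.....##
.......
.......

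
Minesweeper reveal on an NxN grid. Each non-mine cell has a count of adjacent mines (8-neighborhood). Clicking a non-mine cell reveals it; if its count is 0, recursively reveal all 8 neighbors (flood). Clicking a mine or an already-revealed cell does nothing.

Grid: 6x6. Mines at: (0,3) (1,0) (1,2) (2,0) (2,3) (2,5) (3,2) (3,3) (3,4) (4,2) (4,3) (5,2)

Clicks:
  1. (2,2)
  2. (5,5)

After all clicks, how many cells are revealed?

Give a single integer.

Click 1 (2,2) count=4: revealed 1 new [(2,2)] -> total=1
Click 2 (5,5) count=0: revealed 4 new [(4,4) (4,5) (5,4) (5,5)] -> total=5

Answer: 5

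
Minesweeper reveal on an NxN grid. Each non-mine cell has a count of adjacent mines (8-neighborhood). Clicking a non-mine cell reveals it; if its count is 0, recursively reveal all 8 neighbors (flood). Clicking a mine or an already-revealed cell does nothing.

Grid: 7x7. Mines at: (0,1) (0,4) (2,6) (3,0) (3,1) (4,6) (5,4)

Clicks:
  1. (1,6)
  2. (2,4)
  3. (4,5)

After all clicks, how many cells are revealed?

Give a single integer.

Answer: 17

Derivation:
Click 1 (1,6) count=1: revealed 1 new [(1,6)] -> total=1
Click 2 (2,4) count=0: revealed 16 new [(1,2) (1,3) (1,4) (1,5) (2,2) (2,3) (2,4) (2,5) (3,2) (3,3) (3,4) (3,5) (4,2) (4,3) (4,4) (4,5)] -> total=17
Click 3 (4,5) count=2: revealed 0 new [(none)] -> total=17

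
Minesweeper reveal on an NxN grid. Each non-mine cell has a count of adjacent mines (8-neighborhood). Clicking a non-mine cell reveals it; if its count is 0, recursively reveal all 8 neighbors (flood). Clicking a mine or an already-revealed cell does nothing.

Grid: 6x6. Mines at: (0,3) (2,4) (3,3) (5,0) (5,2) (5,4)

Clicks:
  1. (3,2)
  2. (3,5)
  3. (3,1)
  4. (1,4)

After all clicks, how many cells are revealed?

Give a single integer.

Answer: 17

Derivation:
Click 1 (3,2) count=1: revealed 1 new [(3,2)] -> total=1
Click 2 (3,5) count=1: revealed 1 new [(3,5)] -> total=2
Click 3 (3,1) count=0: revealed 14 new [(0,0) (0,1) (0,2) (1,0) (1,1) (1,2) (2,0) (2,1) (2,2) (3,0) (3,1) (4,0) (4,1) (4,2)] -> total=16
Click 4 (1,4) count=2: revealed 1 new [(1,4)] -> total=17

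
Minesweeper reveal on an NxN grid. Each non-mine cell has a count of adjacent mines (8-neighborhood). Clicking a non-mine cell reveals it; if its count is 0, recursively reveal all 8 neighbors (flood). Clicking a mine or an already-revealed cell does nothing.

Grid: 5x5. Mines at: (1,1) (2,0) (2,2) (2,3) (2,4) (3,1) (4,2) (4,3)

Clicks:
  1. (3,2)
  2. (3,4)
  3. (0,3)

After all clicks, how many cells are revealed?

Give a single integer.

Click 1 (3,2) count=5: revealed 1 new [(3,2)] -> total=1
Click 2 (3,4) count=3: revealed 1 new [(3,4)] -> total=2
Click 3 (0,3) count=0: revealed 6 new [(0,2) (0,3) (0,4) (1,2) (1,3) (1,4)] -> total=8

Answer: 8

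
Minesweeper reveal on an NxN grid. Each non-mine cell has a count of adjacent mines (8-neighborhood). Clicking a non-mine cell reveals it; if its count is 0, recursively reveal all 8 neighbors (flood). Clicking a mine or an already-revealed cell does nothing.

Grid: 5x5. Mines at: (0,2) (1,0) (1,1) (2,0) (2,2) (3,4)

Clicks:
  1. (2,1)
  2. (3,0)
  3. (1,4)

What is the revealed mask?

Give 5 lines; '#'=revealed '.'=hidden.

Click 1 (2,1) count=4: revealed 1 new [(2,1)] -> total=1
Click 2 (3,0) count=1: revealed 1 new [(3,0)] -> total=2
Click 3 (1,4) count=0: revealed 6 new [(0,3) (0,4) (1,3) (1,4) (2,3) (2,4)] -> total=8

Answer: ...##
...##
.#.##
#....
.....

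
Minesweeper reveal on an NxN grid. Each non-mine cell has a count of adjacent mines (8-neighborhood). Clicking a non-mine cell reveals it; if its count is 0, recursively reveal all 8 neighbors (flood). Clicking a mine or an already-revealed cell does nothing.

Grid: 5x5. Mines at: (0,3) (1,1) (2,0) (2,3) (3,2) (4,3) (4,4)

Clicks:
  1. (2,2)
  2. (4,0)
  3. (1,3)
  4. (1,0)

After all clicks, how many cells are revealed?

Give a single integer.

Answer: 7

Derivation:
Click 1 (2,2) count=3: revealed 1 new [(2,2)] -> total=1
Click 2 (4,0) count=0: revealed 4 new [(3,0) (3,1) (4,0) (4,1)] -> total=5
Click 3 (1,3) count=2: revealed 1 new [(1,3)] -> total=6
Click 4 (1,0) count=2: revealed 1 new [(1,0)] -> total=7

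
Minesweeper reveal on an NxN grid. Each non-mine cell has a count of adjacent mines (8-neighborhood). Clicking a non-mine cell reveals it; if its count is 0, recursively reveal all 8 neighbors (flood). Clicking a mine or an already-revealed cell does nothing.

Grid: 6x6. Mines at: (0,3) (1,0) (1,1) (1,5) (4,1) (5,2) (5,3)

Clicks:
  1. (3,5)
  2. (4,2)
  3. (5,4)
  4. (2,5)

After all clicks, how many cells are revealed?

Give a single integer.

Answer: 17

Derivation:
Click 1 (3,5) count=0: revealed 17 new [(1,2) (1,3) (1,4) (2,2) (2,3) (2,4) (2,5) (3,2) (3,3) (3,4) (3,5) (4,2) (4,3) (4,4) (4,5) (5,4) (5,5)] -> total=17
Click 2 (4,2) count=3: revealed 0 new [(none)] -> total=17
Click 3 (5,4) count=1: revealed 0 new [(none)] -> total=17
Click 4 (2,5) count=1: revealed 0 new [(none)] -> total=17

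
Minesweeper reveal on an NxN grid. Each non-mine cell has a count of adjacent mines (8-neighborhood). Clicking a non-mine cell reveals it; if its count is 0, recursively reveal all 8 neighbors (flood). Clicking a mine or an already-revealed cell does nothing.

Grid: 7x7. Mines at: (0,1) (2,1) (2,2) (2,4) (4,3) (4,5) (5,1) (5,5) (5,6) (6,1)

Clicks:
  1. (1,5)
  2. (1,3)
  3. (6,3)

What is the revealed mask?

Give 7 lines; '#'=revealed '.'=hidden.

Answer: .......
...#.#.
.......
.......
.......
..###..
..###..

Derivation:
Click 1 (1,5) count=1: revealed 1 new [(1,5)] -> total=1
Click 2 (1,3) count=2: revealed 1 new [(1,3)] -> total=2
Click 3 (6,3) count=0: revealed 6 new [(5,2) (5,3) (5,4) (6,2) (6,3) (6,4)] -> total=8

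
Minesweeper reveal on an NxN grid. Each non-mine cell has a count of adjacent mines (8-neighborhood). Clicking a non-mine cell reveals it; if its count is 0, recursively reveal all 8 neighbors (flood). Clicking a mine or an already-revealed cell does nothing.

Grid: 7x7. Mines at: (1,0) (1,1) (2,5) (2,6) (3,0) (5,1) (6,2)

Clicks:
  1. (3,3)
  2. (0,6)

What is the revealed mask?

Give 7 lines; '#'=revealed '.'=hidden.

Answer: ..#####
..#####
.####..
.######
.######
..#####
...####

Derivation:
Click 1 (3,3) count=0: revealed 35 new [(0,2) (0,3) (0,4) (0,5) (0,6) (1,2) (1,3) (1,4) (1,5) (1,6) (2,1) (2,2) (2,3) (2,4) (3,1) (3,2) (3,3) (3,4) (3,5) (3,6) (4,1) (4,2) (4,3) (4,4) (4,5) (4,6) (5,2) (5,3) (5,4) (5,5) (5,6) (6,3) (6,4) (6,5) (6,6)] -> total=35
Click 2 (0,6) count=0: revealed 0 new [(none)] -> total=35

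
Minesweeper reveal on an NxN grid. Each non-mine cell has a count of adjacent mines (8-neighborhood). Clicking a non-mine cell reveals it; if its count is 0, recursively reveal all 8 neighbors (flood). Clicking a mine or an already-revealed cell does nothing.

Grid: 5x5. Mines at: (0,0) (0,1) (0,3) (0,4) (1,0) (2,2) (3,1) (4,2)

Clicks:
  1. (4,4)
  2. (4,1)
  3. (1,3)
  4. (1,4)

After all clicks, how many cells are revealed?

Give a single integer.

Click 1 (4,4) count=0: revealed 8 new [(1,3) (1,4) (2,3) (2,4) (3,3) (3,4) (4,3) (4,4)] -> total=8
Click 2 (4,1) count=2: revealed 1 new [(4,1)] -> total=9
Click 3 (1,3) count=3: revealed 0 new [(none)] -> total=9
Click 4 (1,4) count=2: revealed 0 new [(none)] -> total=9

Answer: 9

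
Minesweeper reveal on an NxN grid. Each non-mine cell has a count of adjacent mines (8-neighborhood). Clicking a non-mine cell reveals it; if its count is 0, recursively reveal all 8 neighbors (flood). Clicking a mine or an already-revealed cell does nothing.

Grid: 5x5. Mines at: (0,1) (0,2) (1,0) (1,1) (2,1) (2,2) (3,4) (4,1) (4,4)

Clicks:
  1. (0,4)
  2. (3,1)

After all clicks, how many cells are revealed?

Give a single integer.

Answer: 7

Derivation:
Click 1 (0,4) count=0: revealed 6 new [(0,3) (0,4) (1,3) (1,4) (2,3) (2,4)] -> total=6
Click 2 (3,1) count=3: revealed 1 new [(3,1)] -> total=7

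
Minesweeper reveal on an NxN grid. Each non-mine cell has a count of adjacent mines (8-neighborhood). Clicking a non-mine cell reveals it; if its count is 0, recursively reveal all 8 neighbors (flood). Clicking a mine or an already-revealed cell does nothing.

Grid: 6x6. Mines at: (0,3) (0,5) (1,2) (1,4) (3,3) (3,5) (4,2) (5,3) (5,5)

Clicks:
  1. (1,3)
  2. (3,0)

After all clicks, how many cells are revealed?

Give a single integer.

Click 1 (1,3) count=3: revealed 1 new [(1,3)] -> total=1
Click 2 (3,0) count=0: revealed 12 new [(0,0) (0,1) (1,0) (1,1) (2,0) (2,1) (3,0) (3,1) (4,0) (4,1) (5,0) (5,1)] -> total=13

Answer: 13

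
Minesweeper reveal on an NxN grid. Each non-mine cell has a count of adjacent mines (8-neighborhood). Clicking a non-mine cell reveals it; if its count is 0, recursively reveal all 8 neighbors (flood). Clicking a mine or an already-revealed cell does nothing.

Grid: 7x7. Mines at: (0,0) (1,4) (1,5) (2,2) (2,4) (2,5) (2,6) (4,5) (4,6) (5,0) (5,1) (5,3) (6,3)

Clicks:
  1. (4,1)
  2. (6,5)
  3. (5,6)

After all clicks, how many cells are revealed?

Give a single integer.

Answer: 7

Derivation:
Click 1 (4,1) count=2: revealed 1 new [(4,1)] -> total=1
Click 2 (6,5) count=0: revealed 6 new [(5,4) (5,5) (5,6) (6,4) (6,5) (6,6)] -> total=7
Click 3 (5,6) count=2: revealed 0 new [(none)] -> total=7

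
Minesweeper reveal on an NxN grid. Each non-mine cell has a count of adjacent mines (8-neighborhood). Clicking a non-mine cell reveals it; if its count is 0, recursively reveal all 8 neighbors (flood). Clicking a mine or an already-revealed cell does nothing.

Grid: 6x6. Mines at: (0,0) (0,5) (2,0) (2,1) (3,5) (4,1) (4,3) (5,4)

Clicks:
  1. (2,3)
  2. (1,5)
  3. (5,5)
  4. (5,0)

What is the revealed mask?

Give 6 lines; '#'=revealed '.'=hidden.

Answer: .####.
.#####
..###.
..###.
......
#....#

Derivation:
Click 1 (2,3) count=0: revealed 14 new [(0,1) (0,2) (0,3) (0,4) (1,1) (1,2) (1,3) (1,4) (2,2) (2,3) (2,4) (3,2) (3,3) (3,4)] -> total=14
Click 2 (1,5) count=1: revealed 1 new [(1,5)] -> total=15
Click 3 (5,5) count=1: revealed 1 new [(5,5)] -> total=16
Click 4 (5,0) count=1: revealed 1 new [(5,0)] -> total=17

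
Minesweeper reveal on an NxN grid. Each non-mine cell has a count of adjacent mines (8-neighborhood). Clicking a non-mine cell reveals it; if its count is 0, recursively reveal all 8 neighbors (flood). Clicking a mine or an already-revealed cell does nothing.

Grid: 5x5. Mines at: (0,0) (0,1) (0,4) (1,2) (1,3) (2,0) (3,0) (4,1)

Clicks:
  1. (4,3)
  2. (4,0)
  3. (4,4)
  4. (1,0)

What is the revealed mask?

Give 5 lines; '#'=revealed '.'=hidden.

Answer: .....
#....
..###
..###
#.###

Derivation:
Click 1 (4,3) count=0: revealed 9 new [(2,2) (2,3) (2,4) (3,2) (3,3) (3,4) (4,2) (4,3) (4,4)] -> total=9
Click 2 (4,0) count=2: revealed 1 new [(4,0)] -> total=10
Click 3 (4,4) count=0: revealed 0 new [(none)] -> total=10
Click 4 (1,0) count=3: revealed 1 new [(1,0)] -> total=11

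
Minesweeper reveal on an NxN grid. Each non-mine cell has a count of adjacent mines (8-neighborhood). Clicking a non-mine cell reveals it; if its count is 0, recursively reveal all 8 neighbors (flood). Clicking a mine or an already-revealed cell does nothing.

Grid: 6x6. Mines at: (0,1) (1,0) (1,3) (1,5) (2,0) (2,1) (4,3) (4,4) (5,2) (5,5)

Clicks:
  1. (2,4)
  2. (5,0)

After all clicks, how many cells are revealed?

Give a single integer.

Click 1 (2,4) count=2: revealed 1 new [(2,4)] -> total=1
Click 2 (5,0) count=0: revealed 6 new [(3,0) (3,1) (4,0) (4,1) (5,0) (5,1)] -> total=7

Answer: 7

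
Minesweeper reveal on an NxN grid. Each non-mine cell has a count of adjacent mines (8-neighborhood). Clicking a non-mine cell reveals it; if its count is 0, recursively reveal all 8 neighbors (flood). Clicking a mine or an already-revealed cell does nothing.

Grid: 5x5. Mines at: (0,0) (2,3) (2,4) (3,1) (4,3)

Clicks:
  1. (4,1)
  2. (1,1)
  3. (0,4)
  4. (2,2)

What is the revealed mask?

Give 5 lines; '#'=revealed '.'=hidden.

Click 1 (4,1) count=1: revealed 1 new [(4,1)] -> total=1
Click 2 (1,1) count=1: revealed 1 new [(1,1)] -> total=2
Click 3 (0,4) count=0: revealed 7 new [(0,1) (0,2) (0,3) (0,4) (1,2) (1,3) (1,4)] -> total=9
Click 4 (2,2) count=2: revealed 1 new [(2,2)] -> total=10

Answer: .####
.####
..#..
.....
.#...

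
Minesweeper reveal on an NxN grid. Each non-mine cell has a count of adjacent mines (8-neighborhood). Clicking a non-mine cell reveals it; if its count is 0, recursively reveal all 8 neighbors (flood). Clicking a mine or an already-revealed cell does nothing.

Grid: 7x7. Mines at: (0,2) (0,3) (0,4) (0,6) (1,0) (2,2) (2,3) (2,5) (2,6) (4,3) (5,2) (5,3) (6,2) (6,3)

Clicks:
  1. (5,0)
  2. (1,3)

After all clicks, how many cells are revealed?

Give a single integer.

Answer: 11

Derivation:
Click 1 (5,0) count=0: revealed 10 new [(2,0) (2,1) (3,0) (3,1) (4,0) (4,1) (5,0) (5,1) (6,0) (6,1)] -> total=10
Click 2 (1,3) count=5: revealed 1 new [(1,3)] -> total=11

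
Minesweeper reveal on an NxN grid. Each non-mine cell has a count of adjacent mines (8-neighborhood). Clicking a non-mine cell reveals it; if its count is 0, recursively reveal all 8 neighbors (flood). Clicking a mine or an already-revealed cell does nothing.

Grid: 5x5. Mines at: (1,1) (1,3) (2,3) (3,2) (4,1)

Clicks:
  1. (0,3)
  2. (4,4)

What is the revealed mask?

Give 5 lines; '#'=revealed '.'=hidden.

Click 1 (0,3) count=1: revealed 1 new [(0,3)] -> total=1
Click 2 (4,4) count=0: revealed 4 new [(3,3) (3,4) (4,3) (4,4)] -> total=5

Answer: ...#.
.....
.....
...##
...##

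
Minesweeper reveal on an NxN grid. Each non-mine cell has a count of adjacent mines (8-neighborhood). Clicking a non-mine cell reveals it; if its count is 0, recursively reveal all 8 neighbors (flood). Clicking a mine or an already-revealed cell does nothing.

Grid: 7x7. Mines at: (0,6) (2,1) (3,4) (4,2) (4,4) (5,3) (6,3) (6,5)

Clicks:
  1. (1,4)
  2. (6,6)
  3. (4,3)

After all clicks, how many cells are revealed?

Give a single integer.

Click 1 (1,4) count=0: revealed 16 new [(0,0) (0,1) (0,2) (0,3) (0,4) (0,5) (1,0) (1,1) (1,2) (1,3) (1,4) (1,5) (2,2) (2,3) (2,4) (2,5)] -> total=16
Click 2 (6,6) count=1: revealed 1 new [(6,6)] -> total=17
Click 3 (4,3) count=4: revealed 1 new [(4,3)] -> total=18

Answer: 18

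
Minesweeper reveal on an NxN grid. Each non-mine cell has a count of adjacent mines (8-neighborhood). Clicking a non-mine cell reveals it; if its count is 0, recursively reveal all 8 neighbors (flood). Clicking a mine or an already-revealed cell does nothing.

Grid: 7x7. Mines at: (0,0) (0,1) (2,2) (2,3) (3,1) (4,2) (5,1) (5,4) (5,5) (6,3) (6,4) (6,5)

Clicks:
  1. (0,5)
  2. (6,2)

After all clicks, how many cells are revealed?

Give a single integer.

Answer: 20

Derivation:
Click 1 (0,5) count=0: revealed 19 new [(0,2) (0,3) (0,4) (0,5) (0,6) (1,2) (1,3) (1,4) (1,5) (1,6) (2,4) (2,5) (2,6) (3,4) (3,5) (3,6) (4,4) (4,5) (4,6)] -> total=19
Click 2 (6,2) count=2: revealed 1 new [(6,2)] -> total=20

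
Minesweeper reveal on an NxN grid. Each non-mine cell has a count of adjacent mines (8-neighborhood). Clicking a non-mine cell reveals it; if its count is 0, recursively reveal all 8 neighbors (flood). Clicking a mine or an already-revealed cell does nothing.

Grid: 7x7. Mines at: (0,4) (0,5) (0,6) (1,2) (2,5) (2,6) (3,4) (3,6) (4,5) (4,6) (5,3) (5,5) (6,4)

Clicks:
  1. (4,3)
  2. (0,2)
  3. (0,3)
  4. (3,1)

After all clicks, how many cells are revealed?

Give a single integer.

Answer: 24

Derivation:
Click 1 (4,3) count=2: revealed 1 new [(4,3)] -> total=1
Click 2 (0,2) count=1: revealed 1 new [(0,2)] -> total=2
Click 3 (0,3) count=2: revealed 1 new [(0,3)] -> total=3
Click 4 (3,1) count=0: revealed 21 new [(0,0) (0,1) (1,0) (1,1) (2,0) (2,1) (2,2) (2,3) (3,0) (3,1) (3,2) (3,3) (4,0) (4,1) (4,2) (5,0) (5,1) (5,2) (6,0) (6,1) (6,2)] -> total=24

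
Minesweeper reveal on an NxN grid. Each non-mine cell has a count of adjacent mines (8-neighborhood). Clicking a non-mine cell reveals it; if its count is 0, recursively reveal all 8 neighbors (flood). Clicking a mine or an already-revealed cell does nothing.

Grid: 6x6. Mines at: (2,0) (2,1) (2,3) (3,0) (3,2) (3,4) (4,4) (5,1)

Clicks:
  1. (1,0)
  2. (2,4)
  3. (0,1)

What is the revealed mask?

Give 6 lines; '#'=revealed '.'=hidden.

Answer: ######
######
....##
......
......
......

Derivation:
Click 1 (1,0) count=2: revealed 1 new [(1,0)] -> total=1
Click 2 (2,4) count=2: revealed 1 new [(2,4)] -> total=2
Click 3 (0,1) count=0: revealed 12 new [(0,0) (0,1) (0,2) (0,3) (0,4) (0,5) (1,1) (1,2) (1,3) (1,4) (1,5) (2,5)] -> total=14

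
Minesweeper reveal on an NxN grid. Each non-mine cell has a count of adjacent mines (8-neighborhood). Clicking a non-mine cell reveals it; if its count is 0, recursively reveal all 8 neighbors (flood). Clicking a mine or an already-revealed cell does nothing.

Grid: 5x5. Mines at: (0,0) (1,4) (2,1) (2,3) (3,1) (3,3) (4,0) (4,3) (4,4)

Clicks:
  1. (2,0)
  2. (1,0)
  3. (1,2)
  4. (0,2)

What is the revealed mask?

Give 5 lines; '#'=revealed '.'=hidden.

Click 1 (2,0) count=2: revealed 1 new [(2,0)] -> total=1
Click 2 (1,0) count=2: revealed 1 new [(1,0)] -> total=2
Click 3 (1,2) count=2: revealed 1 new [(1,2)] -> total=3
Click 4 (0,2) count=0: revealed 5 new [(0,1) (0,2) (0,3) (1,1) (1,3)] -> total=8

Answer: .###.
####.
#....
.....
.....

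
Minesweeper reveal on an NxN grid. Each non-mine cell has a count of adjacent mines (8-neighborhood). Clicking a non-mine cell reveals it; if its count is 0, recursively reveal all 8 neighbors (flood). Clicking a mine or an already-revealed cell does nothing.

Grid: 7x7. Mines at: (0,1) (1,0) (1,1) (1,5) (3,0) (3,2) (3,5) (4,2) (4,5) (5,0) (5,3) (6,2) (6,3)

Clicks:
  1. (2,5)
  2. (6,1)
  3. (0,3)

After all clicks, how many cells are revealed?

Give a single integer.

Answer: 11

Derivation:
Click 1 (2,5) count=2: revealed 1 new [(2,5)] -> total=1
Click 2 (6,1) count=2: revealed 1 new [(6,1)] -> total=2
Click 3 (0,3) count=0: revealed 9 new [(0,2) (0,3) (0,4) (1,2) (1,3) (1,4) (2,2) (2,3) (2,4)] -> total=11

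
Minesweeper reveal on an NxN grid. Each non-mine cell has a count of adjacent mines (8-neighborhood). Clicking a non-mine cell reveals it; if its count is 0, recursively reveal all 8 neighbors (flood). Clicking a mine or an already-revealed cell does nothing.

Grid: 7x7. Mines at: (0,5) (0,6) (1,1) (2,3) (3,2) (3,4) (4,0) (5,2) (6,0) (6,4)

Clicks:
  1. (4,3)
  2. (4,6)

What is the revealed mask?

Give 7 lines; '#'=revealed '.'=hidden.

Answer: .......
.....##
.....##
.....##
...#.##
.....##
.....##

Derivation:
Click 1 (4,3) count=3: revealed 1 new [(4,3)] -> total=1
Click 2 (4,6) count=0: revealed 12 new [(1,5) (1,6) (2,5) (2,6) (3,5) (3,6) (4,5) (4,6) (5,5) (5,6) (6,5) (6,6)] -> total=13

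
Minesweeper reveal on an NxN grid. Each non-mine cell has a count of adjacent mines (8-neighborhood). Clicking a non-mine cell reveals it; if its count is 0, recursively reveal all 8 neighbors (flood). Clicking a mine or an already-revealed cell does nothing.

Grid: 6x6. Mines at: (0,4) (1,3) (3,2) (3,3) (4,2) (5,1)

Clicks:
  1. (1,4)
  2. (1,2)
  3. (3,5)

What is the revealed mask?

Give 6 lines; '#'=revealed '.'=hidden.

Click 1 (1,4) count=2: revealed 1 new [(1,4)] -> total=1
Click 2 (1,2) count=1: revealed 1 new [(1,2)] -> total=2
Click 3 (3,5) count=0: revealed 11 new [(1,5) (2,4) (2,5) (3,4) (3,5) (4,3) (4,4) (4,5) (5,3) (5,4) (5,5)] -> total=13

Answer: ......
..#.##
....##
....##
...###
...###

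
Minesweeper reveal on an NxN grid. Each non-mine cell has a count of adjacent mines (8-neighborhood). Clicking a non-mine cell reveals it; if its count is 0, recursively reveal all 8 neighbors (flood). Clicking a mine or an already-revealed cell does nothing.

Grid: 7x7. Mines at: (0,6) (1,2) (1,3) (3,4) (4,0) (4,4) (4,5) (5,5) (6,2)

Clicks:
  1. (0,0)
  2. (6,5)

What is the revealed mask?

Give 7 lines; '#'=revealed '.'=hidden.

Click 1 (0,0) count=0: revealed 8 new [(0,0) (0,1) (1,0) (1,1) (2,0) (2,1) (3,0) (3,1)] -> total=8
Click 2 (6,5) count=1: revealed 1 new [(6,5)] -> total=9

Answer: ##.....
##.....
##.....
##.....
.......
.......
.....#.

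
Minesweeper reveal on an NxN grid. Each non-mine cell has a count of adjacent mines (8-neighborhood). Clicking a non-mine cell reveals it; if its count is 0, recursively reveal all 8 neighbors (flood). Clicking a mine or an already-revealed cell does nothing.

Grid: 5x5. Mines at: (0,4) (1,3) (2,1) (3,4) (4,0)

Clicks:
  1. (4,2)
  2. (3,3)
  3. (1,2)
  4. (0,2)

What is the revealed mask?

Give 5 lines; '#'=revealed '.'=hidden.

Answer: ..#..
..#..
.....
.###.
.###.

Derivation:
Click 1 (4,2) count=0: revealed 6 new [(3,1) (3,2) (3,3) (4,1) (4,2) (4,3)] -> total=6
Click 2 (3,3) count=1: revealed 0 new [(none)] -> total=6
Click 3 (1,2) count=2: revealed 1 new [(1,2)] -> total=7
Click 4 (0,2) count=1: revealed 1 new [(0,2)] -> total=8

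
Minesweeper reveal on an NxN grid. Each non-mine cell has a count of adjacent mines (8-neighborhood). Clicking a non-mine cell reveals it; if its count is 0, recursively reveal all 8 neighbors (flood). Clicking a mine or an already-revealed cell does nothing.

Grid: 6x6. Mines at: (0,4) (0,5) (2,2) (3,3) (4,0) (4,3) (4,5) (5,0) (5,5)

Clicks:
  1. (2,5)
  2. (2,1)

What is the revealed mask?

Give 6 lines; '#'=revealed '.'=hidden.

Answer: ......
....##
.#..##
....##
......
......

Derivation:
Click 1 (2,5) count=0: revealed 6 new [(1,4) (1,5) (2,4) (2,5) (3,4) (3,5)] -> total=6
Click 2 (2,1) count=1: revealed 1 new [(2,1)] -> total=7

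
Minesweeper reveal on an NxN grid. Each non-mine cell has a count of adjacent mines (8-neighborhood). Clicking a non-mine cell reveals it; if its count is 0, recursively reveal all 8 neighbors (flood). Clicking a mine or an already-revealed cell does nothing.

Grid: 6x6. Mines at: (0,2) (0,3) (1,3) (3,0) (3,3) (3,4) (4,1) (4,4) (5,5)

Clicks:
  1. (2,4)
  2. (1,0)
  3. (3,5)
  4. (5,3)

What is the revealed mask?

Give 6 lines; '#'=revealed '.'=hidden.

Click 1 (2,4) count=3: revealed 1 new [(2,4)] -> total=1
Click 2 (1,0) count=0: revealed 6 new [(0,0) (0,1) (1,0) (1,1) (2,0) (2,1)] -> total=7
Click 3 (3,5) count=2: revealed 1 new [(3,5)] -> total=8
Click 4 (5,3) count=1: revealed 1 new [(5,3)] -> total=9

Answer: ##....
##....
##..#.
.....#
......
...#..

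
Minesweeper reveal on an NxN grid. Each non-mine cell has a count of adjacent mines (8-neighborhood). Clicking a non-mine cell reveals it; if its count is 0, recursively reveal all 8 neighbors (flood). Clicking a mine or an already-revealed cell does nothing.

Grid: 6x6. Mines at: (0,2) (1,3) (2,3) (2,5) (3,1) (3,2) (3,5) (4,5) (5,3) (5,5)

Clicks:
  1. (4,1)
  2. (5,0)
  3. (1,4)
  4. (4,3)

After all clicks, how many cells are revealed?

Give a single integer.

Answer: 8

Derivation:
Click 1 (4,1) count=2: revealed 1 new [(4,1)] -> total=1
Click 2 (5,0) count=0: revealed 5 new [(4,0) (4,2) (5,0) (5,1) (5,2)] -> total=6
Click 3 (1,4) count=3: revealed 1 new [(1,4)] -> total=7
Click 4 (4,3) count=2: revealed 1 new [(4,3)] -> total=8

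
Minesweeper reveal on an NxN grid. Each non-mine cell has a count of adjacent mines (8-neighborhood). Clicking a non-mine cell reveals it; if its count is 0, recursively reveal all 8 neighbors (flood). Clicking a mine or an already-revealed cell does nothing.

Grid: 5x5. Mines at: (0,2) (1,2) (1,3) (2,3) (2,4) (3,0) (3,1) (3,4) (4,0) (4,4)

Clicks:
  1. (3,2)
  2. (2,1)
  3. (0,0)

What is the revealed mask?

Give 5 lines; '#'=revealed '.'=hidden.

Answer: ##...
##...
##...
..#..
.....

Derivation:
Click 1 (3,2) count=2: revealed 1 new [(3,2)] -> total=1
Click 2 (2,1) count=3: revealed 1 new [(2,1)] -> total=2
Click 3 (0,0) count=0: revealed 5 new [(0,0) (0,1) (1,0) (1,1) (2,0)] -> total=7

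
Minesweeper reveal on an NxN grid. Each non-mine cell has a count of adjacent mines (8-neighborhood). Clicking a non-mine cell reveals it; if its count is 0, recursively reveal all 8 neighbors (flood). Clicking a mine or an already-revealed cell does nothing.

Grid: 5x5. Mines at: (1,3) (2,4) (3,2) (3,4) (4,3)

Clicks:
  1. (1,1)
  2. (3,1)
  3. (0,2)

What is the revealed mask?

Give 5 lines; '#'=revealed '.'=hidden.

Click 1 (1,1) count=0: revealed 13 new [(0,0) (0,1) (0,2) (1,0) (1,1) (1,2) (2,0) (2,1) (2,2) (3,0) (3,1) (4,0) (4,1)] -> total=13
Click 2 (3,1) count=1: revealed 0 new [(none)] -> total=13
Click 3 (0,2) count=1: revealed 0 new [(none)] -> total=13

Answer: ###..
###..
###..
##...
##...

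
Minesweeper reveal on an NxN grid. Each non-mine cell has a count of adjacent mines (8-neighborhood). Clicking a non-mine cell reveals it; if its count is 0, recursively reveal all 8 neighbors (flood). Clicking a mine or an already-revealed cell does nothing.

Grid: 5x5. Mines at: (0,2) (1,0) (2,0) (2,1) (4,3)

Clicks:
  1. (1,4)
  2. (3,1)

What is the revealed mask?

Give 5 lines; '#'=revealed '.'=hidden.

Click 1 (1,4) count=0: revealed 11 new [(0,3) (0,4) (1,2) (1,3) (1,4) (2,2) (2,3) (2,4) (3,2) (3,3) (3,4)] -> total=11
Click 2 (3,1) count=2: revealed 1 new [(3,1)] -> total=12

Answer: ...##
..###
..###
.####
.....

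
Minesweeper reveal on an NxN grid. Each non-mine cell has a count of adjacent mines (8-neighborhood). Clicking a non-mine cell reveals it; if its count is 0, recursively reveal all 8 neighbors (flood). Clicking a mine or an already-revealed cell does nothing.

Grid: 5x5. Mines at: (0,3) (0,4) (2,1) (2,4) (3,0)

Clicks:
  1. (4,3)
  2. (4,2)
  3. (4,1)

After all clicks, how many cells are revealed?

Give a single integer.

Answer: 8

Derivation:
Click 1 (4,3) count=0: revealed 8 new [(3,1) (3,2) (3,3) (3,4) (4,1) (4,2) (4,3) (4,4)] -> total=8
Click 2 (4,2) count=0: revealed 0 new [(none)] -> total=8
Click 3 (4,1) count=1: revealed 0 new [(none)] -> total=8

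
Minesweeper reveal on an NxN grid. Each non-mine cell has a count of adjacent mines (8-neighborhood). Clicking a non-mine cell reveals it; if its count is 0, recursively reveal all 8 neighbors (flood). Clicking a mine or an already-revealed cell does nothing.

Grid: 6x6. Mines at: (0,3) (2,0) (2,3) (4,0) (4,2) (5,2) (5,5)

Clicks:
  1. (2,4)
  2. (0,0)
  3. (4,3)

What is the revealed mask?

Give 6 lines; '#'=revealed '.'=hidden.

Click 1 (2,4) count=1: revealed 1 new [(2,4)] -> total=1
Click 2 (0,0) count=0: revealed 6 new [(0,0) (0,1) (0,2) (1,0) (1,1) (1,2)] -> total=7
Click 3 (4,3) count=2: revealed 1 new [(4,3)] -> total=8

Answer: ###...
###...
....#.
......
...#..
......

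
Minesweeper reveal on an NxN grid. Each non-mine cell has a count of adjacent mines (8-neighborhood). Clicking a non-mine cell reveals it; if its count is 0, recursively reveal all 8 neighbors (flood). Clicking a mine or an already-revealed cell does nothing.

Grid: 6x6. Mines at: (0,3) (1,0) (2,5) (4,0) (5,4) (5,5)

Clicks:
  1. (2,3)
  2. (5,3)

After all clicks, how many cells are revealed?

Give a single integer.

Answer: 19

Derivation:
Click 1 (2,3) count=0: revealed 19 new [(1,1) (1,2) (1,3) (1,4) (2,1) (2,2) (2,3) (2,4) (3,1) (3,2) (3,3) (3,4) (4,1) (4,2) (4,3) (4,4) (5,1) (5,2) (5,3)] -> total=19
Click 2 (5,3) count=1: revealed 0 new [(none)] -> total=19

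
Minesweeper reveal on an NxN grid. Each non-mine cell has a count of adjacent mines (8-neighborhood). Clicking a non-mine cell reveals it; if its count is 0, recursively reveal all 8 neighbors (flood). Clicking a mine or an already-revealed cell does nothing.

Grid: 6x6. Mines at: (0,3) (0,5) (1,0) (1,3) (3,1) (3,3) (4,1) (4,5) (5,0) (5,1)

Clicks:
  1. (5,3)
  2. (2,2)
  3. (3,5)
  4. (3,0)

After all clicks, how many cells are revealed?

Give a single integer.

Answer: 9

Derivation:
Click 1 (5,3) count=0: revealed 6 new [(4,2) (4,3) (4,4) (5,2) (5,3) (5,4)] -> total=6
Click 2 (2,2) count=3: revealed 1 new [(2,2)] -> total=7
Click 3 (3,5) count=1: revealed 1 new [(3,5)] -> total=8
Click 4 (3,0) count=2: revealed 1 new [(3,0)] -> total=9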